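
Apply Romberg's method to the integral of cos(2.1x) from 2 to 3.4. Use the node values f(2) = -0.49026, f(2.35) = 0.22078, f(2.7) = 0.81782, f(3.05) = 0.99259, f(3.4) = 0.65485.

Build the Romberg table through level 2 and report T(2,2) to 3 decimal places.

0.775

T(0,0) (trapezoid, 1 panel, h=1.4000): 0.11521
T(1,0) (trapezoid, 2 panels, h=0.7000): 0.63008
T(2,0) (trapezoid, 4 panels, h=0.3500): 0.73972
T(1,1) = 0.63008 + (0.63008 − 0.11521)/3 = 0.80170
T(2,1) = 0.73972 + (0.73972 − 0.63008)/3 = 0.77627
T(2,2) = 0.77627 + (0.77627 − 0.80170)/15 = 0.77457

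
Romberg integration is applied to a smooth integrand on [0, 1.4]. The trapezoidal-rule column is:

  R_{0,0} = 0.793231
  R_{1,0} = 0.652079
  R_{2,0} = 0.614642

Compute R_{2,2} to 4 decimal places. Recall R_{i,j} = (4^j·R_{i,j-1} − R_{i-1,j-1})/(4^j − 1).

0.6020

Richardson extrapolation on the trapezoidal column (denominator 4−1=3):
R_{1,1} = (4·0.652079 − 0.793231) / 3 = 0.605028
R_{2,1} = (4·0.614642 − 0.652079) / 3 = 0.602163
R_{2,2} = (16·0.602163 − 0.605028) / 15 = 0.601972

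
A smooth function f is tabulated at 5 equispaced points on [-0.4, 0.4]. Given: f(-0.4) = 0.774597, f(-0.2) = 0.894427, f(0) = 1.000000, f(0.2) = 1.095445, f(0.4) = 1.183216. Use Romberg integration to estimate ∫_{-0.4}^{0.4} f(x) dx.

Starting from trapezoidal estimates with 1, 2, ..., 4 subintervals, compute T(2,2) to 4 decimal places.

0.7945

T(0,0) (trapezoid, 1 panel, h=0.8000): 0.783125
T(1,0) (trapezoid, 2 panels, h=0.4000): 0.791563
T(2,0) (trapezoid, 4 panels, h=0.2000): 0.793756
T(1,1) = 0.791563 + (0.791563 − 0.783125)/3 = 0.794376
T(2,1) = 0.793756 + (0.793756 − 0.791563)/3 = 0.794487
T(2,2) = 0.794487 + (0.794487 − 0.794376)/15 = 0.794494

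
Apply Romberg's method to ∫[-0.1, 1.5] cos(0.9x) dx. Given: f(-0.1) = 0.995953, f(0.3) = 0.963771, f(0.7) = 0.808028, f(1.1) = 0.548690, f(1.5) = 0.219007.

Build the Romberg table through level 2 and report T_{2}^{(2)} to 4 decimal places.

T_{0}^{(0)} (trapezoid, 1 panel, h=1.6000): 0.971968
T_{1}^{(0)} (trapezoid, 2 panels, h=0.8000): 1.132406
T_{2}^{(0)} (trapezoid, 4 panels, h=0.4000): 1.171188
T_{1}^{(1)} = 1.132406 + (1.132406 − 0.971968)/3 = 1.185885
T_{2}^{(1)} = 1.171188 + (1.171188 − 1.132406)/3 = 1.184115
T_{2}^{(2)} = 1.184115 + (1.184115 − 1.185885)/15 = 1.183997

1.1840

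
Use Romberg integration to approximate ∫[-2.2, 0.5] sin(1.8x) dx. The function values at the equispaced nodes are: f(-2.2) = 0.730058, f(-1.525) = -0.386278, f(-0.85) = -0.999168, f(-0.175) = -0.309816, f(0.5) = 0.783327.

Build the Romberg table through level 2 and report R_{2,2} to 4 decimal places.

R_{0,0} (trapezoid, 1 panel, h=2.7000): 2.043070
R_{1,0} (trapezoid, 2 panels, h=1.3500): -0.327342
R_{2,0} (trapezoid, 4 panels, h=0.6750): -0.633534
R_{1,1} = -0.327342 + (-0.327342 − 2.043070)/3 = -1.117479
R_{2,1} = -0.633534 + (-0.633534 − (-0.327342))/3 = -0.735598
R_{2,2} = -0.735598 + (-0.735598 − (-1.117479))/15 = -0.710139

-0.7101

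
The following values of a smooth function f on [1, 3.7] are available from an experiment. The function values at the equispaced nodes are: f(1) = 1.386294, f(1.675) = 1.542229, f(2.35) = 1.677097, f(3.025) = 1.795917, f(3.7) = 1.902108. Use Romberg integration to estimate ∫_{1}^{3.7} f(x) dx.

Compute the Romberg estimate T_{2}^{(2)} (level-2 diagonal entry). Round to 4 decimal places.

T_{0}^{(0)} (trapezoid, 1 panel, h=2.7000): 4.439343
T_{1}^{(0)} (trapezoid, 2 panels, h=1.3500): 4.483752
T_{2}^{(0)} (trapezoid, 4 panels, h=0.6750): 4.495125
T_{1}^{(1)} = 4.483752 + (4.483752 − 4.439343)/3 = 4.498555
T_{2}^{(1)} = 4.495125 + (4.495125 − 4.483752)/3 = 4.498916
T_{2}^{(2)} = 4.498916 + (4.498916 − 4.498555)/15 = 4.498940

4.4989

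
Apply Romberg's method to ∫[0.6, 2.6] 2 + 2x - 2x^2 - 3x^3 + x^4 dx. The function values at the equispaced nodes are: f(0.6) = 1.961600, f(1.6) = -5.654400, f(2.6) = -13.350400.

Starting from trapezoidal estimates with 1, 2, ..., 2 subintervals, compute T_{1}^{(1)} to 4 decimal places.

T_{0}^{(0)} (trapezoid, 1 panel, h=2.0000): -11.388800
T_{1}^{(0)} (trapezoid, 2 panels, h=1.0000): -11.348800
T_{1}^{(1)} = -11.348800 + (-11.348800 − (-11.388800))/3 = -11.335467

-11.3355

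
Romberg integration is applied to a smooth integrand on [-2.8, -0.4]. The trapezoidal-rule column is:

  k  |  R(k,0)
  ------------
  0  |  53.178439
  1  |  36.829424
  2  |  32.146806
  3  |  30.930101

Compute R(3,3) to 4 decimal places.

Richardson extrapolation on the trapezoidal column (denominator 4−1=3):
R(1,1) = 36.829424 + (36.829424 − 53.178439)/3 = 31.379752
R(2,1) = 32.146806 + (32.146806 − 36.829424)/3 = 30.585933
R(3,1) = 30.930101 + (30.930101 − 32.146806)/3 = 30.524533
R(2,2) = (16·30.585933 − 31.379752) / 15 = 30.533012
R(3,2) = (16·30.524533 − 30.585933) / 15 = 30.520440
R(3,3) = 30.520440 + (30.520440 − 30.533012)/63 = 30.520240

30.5202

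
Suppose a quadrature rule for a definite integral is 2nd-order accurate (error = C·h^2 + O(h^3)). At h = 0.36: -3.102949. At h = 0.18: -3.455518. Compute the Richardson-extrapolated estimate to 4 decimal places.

-3.5730

The leading error scales as h^2; refining by a factor of 2 reduces it by 2^2 = 4.
Extrapolated value = (4·A(h/2) − A(h)) / (4 − 1)
= (4·(-3.455518) − (-3.102949)) / 3
= -10.719123 / 3 = -3.573041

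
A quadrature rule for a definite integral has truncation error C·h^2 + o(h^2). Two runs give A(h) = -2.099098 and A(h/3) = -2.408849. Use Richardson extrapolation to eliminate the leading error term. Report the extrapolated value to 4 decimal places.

Extrapolated value = (9·A(h/3) − A(h)) / (9 − 1)
= (9·(-2.408849) − (-2.099098)) / 8
= -19.580543 / 8 = -2.447568

-2.4476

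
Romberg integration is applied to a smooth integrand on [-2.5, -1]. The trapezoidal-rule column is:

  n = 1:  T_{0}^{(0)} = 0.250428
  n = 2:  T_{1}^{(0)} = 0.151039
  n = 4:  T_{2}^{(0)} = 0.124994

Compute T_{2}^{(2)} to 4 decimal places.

T_{1}^{(1)} = 0.151039 + (0.151039 − 0.250428)/3 = 0.117909
T_{2}^{(1)} = 0.124994 + (0.124994 − 0.151039)/3 = 0.116312
T_{2}^{(2)} = 0.116312 + (0.116312 − 0.117909)/15 = 0.116206

0.1162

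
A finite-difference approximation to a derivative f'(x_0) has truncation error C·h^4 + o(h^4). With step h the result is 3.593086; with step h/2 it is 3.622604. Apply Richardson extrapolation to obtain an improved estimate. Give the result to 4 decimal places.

3.6246

The leading error scales as h^4; refining by a factor of 2 reduces it by 2^4 = 16.
Extrapolated value = (16·A(h/2) − A(h)) / (16 − 1)
= (16·3.622604 − 3.593086) / 15
= 54.368578 / 15 = 3.624572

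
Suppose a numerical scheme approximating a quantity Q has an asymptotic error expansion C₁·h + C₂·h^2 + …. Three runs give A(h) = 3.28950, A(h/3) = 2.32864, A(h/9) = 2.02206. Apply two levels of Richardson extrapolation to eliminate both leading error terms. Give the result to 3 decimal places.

First eliminate the h term (factor 3^1 = 3):
  B₁ = (3·2.32864 − 3.28950)/2 = 1.84821
  B₂ = (3·2.02206 − 2.32864)/2 = 1.86877
Then eliminate the h^2 term (factor 3^2 = 9):
  (9·1.86877 − 1.84821)/8 = 1.87134

1.871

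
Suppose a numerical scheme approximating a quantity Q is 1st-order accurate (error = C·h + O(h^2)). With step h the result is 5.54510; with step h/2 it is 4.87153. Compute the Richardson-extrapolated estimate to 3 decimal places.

4.198

The leading error scales as h; refining by a factor of 2 reduces it by 2^1 = 2.
Extrapolated value = (2·A(h/2) − A(h)) / (2 − 1)
= (2·4.87153 − 5.54510) / 1
= 4.19796 / 1 = 4.19796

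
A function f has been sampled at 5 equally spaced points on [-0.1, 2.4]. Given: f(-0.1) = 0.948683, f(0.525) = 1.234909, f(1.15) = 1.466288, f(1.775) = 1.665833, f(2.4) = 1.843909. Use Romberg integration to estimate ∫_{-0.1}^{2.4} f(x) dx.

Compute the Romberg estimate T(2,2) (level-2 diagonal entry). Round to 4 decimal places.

T(0,0) (trapezoid, 1 panel, h=2.5000): 3.490740
T(1,0) (trapezoid, 2 panels, h=1.2500): 3.578230
T(2,0) (trapezoid, 4 panels, h=0.6250): 3.602079
T(1,1) = 3.578230 + (3.578230 − 3.490740)/3 = 3.607393
T(2,1) = 3.602079 + (3.602079 − 3.578230)/3 = 3.610029
T(2,2) = 3.610029 + (3.610029 − 3.607393)/15 = 3.610205

3.6102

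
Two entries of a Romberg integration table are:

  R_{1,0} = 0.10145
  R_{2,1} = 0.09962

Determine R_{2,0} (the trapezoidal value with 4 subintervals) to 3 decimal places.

From R_{2,1} = (4·R_{2,0} − R_{1,0})/3, solve for R_{2,0}:
4·R_{2,0} = 3·0.09962 + 0.10145 = 0.40031
R_{2,0} = 0.10008

0.100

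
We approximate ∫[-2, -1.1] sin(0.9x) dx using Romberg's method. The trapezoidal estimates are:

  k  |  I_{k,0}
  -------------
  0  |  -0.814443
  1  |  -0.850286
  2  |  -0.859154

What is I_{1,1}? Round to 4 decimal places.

-0.8622

Richardson extrapolation on the trapezoidal column (denominator 4−1=3):
I_{1,1} = (4·(-0.850286) − (-0.814443)) / 3 = -0.862234
(Column j=1 coincides with Simpson's rule on the same nodes.)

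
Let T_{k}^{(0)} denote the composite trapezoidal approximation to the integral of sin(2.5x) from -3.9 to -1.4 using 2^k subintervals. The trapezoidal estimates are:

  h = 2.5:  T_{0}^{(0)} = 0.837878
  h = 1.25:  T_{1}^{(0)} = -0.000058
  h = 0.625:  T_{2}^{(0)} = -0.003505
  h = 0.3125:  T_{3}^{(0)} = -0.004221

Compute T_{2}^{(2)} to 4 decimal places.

0.0137

Richardson extrapolation on the trapezoidal column (denominator 4−1=3):
T_{1}^{(1)} = (4·(-0.000058) − 0.837878) / 3 = -0.279370
T_{2}^{(1)} = -0.003505 + (-0.003505 − (-0.000058))/3 = -0.004654
T_{2}^{(2)} = -0.004654 + (-0.004654 − (-0.279370))/15 = 0.013660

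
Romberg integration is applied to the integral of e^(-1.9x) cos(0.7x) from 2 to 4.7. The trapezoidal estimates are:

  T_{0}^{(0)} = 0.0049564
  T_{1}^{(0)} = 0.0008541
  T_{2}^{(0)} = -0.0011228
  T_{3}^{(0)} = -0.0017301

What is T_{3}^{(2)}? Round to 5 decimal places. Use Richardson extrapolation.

-0.00194

Richardson extrapolation on the trapezoidal column (denominator 4−1=3):
T_{2}^{(1)} = (4·(-0.0011228) − 0.0008541) / 3 = -0.0017818
T_{3}^{(1)} = -0.0017301 + (-0.0017301 − (-0.0011228))/3 = -0.0019325
T_{3}^{(2)} = (16·(-0.0019325) − (-0.0017818)) / 15 = -0.0019425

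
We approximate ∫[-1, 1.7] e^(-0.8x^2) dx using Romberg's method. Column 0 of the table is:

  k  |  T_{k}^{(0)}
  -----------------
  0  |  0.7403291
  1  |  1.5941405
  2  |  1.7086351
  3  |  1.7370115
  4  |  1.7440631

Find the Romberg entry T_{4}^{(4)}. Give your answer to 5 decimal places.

1.74641

T_{1}^{(1)} = 1.5941405 + (1.5941405 − 0.7403291)/3 = 1.8787443
T_{2}^{(1)} = 1.7086351 + (1.7086351 − 1.5941405)/3 = 1.7468000
T_{3}^{(1)} = (4·1.7370115 − 1.7086351) / 3 = 1.7464703
T_{4}^{(1)} = 1.7440631 + (1.7440631 − 1.7370115)/3 = 1.7464136
T_{2}^{(2)} = 1.7468000 + (1.7468000 − 1.8787443)/15 = 1.7380037
T_{3}^{(2)} = (16·1.7464703 − 1.7468000) / 15 = 1.7464483
T_{4}^{(2)} = 1.7464136 + (1.7464136 − 1.7464703)/15 = 1.7464098
T_{3}^{(3)} = 1.7464483 + (1.7464483 − 1.7380037)/63 = 1.7465823
T_{4}^{(3)} = (64·1.7464098 − 1.7464483) / 63 = 1.7464092
T_{4}^{(4)} = 1.7464092 + (1.7464092 − 1.7465823)/255 = 1.7464085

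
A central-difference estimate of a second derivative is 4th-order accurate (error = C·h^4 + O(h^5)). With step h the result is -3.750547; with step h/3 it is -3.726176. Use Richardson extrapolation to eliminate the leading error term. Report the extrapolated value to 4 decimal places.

-3.7259

The leading error scales as h^4; refining by a factor of 3 reduces it by 3^4 = 81.
Extrapolated value = (81·A(h/3) − A(h)) / (81 − 1)
= (81·(-3.726176) − (-3.750547)) / 80
= -298.069709 / 80 = -3.725871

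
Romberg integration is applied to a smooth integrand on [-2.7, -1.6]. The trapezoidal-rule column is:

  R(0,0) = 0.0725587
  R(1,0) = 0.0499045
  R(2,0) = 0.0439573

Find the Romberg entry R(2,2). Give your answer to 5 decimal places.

R(1,1) = (4·0.0499045 − 0.0725587) / 3 = 0.0423531
R(2,1) = (4·0.0439573 − 0.0499045) / 3 = 0.0419749
R(2,2) = (16·0.0419749 − 0.0423531) / 15 = 0.0419497

0.04195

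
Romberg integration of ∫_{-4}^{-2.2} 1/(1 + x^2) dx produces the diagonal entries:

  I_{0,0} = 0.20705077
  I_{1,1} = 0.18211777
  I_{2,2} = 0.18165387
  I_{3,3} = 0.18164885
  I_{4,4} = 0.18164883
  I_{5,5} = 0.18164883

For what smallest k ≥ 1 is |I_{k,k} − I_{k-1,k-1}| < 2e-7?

k = 4

|I_{1,1} − I_{0,0}| = 0.02493300 ≥ 2e-7
|I_{2,2} − I_{1,1}| = 0.00046390 ≥ 2e-7
|I_{3,3} − I_{2,2}| = 0.00000502 ≥ 2e-7
|I_{4,4} − I_{3,3}| = 0.00000002 < 2e-7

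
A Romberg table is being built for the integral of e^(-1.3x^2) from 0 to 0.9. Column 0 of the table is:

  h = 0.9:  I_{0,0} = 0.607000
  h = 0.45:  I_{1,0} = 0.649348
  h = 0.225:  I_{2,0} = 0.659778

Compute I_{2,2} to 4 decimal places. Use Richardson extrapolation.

0.6632

Richardson extrapolation on the trapezoidal column (denominator 4−1=3):
I_{1,1} = 0.649348 + (0.649348 − 0.607000)/3 = 0.663464
I_{2,1} = (4·0.659778 − 0.649348) / 3 = 0.663255
I_{2,2} = (16·0.663255 − 0.663464) / 15 = 0.663241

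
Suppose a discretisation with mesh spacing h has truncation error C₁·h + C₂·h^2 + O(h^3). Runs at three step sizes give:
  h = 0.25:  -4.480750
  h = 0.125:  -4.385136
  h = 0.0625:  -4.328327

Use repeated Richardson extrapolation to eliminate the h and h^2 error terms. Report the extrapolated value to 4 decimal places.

First eliminate the h term (factor 2^1 = 2):
  B₁ = (2·(-4.385136) − (-4.480750))/1 = -4.289522
  B₂ = (2·(-4.328327) − (-4.385136))/1 = -4.271518
Then eliminate the h^2 term (factor 2^2 = 4):
  (4·(-4.271518) − (-4.289522))/3 = -4.265517

-4.2655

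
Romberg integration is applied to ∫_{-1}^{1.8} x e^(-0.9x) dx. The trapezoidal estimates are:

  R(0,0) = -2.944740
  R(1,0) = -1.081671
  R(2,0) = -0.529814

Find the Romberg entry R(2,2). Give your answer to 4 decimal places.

-0.3382

R(1,1) = (4·(-1.081671) − (-2.944740)) / 3 = -0.460648
R(2,1) = -0.529814 + (-0.529814 − (-1.081671))/3 = -0.345862
R(2,2) = (16·(-0.345862) − (-0.460648)) / 15 = -0.338210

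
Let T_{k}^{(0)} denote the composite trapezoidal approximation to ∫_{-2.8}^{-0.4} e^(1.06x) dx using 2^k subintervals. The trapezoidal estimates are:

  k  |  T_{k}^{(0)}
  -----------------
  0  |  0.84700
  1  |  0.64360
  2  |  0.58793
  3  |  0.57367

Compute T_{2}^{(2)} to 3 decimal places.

Richardson extrapolation on the trapezoidal column (denominator 4−1=3):
T_{1}^{(1)} = 0.64360 + (0.64360 − 0.84700)/3 = 0.57580
T_{2}^{(1)} = (4·0.58793 − 0.64360) / 3 = 0.56937
T_{2}^{(2)} = (16·0.56937 − 0.57580) / 15 = 0.56894

0.569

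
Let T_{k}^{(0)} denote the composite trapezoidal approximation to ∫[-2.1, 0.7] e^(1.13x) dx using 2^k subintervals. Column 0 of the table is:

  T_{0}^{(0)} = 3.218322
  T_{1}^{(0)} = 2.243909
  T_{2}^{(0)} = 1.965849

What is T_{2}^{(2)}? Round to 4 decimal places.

T_{1}^{(1)} = 2.243909 + (2.243909 − 3.218322)/3 = 1.919105
T_{2}^{(1)} = 1.965849 + (1.965849 − 2.243909)/3 = 1.873162
T_{2}^{(2)} = (16·1.873162 − 1.919105) / 15 = 1.870099

1.8701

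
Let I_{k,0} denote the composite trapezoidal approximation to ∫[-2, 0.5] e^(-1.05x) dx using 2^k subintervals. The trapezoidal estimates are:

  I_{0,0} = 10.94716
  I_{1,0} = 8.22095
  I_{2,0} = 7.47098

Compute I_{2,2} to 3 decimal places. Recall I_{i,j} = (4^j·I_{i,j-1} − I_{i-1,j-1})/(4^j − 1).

7.215

I_{1,1} = (4·8.22095 − 10.94716) / 3 = 7.31221
I_{2,1} = (4·7.47098 − 8.22095) / 3 = 7.22099
I_{2,2} = (16·7.22099 − 7.31221) / 15 = 7.21491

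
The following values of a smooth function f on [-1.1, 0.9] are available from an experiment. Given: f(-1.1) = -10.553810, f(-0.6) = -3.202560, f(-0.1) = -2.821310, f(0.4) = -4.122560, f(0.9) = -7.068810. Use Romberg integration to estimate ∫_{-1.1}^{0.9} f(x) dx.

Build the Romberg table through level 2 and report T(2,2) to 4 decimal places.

-8.7026

T(0,0) (trapezoid, 1 panel, h=2.0000): -17.622620
T(1,0) (trapezoid, 2 panels, h=1.0000): -11.632620
T(2,0) (trapezoid, 4 panels, h=0.5000): -9.478870
T(1,1) = -11.632620 + (-11.632620 − (-17.622620))/3 = -9.635953
T(2,1) = -9.478870 + (-9.478870 − (-11.632620))/3 = -8.760953
T(2,2) = -8.760953 + (-8.760953 − (-9.635953))/15 = -8.702620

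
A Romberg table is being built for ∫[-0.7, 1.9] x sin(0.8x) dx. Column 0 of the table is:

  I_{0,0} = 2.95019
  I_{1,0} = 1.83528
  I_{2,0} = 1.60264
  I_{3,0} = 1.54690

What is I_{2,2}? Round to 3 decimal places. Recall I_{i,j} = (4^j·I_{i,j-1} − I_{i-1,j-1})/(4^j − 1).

Richardson extrapolation on the trapezoidal column (denominator 4−1=3):
I_{1,1} = (4·1.83528 − 2.95019) / 3 = 1.46364
I_{2,1} = (4·1.60264 − 1.83528) / 3 = 1.52509
I_{2,2} = (16·1.52509 − 1.46364) / 15 = 1.52919

1.529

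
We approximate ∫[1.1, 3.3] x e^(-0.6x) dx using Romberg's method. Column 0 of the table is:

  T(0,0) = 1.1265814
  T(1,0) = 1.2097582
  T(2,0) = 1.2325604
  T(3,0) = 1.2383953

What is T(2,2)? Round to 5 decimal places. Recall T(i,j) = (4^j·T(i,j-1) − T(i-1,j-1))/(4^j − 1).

T(1,1) = 1.2097582 + (1.2097582 − 1.1265814)/3 = 1.2374838
T(2,1) = 1.2325604 + (1.2325604 − 1.2097582)/3 = 1.2401611
T(2,2) = (16·1.2401611 − 1.2374838) / 15 = 1.2403396

1.24034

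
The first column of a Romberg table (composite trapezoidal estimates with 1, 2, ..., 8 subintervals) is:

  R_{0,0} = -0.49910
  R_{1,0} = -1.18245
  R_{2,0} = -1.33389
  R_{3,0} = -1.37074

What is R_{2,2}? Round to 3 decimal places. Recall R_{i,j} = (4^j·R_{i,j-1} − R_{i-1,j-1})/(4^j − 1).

Richardson extrapolation on the trapezoidal column (denominator 4−1=3):
R_{1,1} = (4·(-1.18245) − (-0.49910)) / 3 = -1.41023
R_{2,1} = (4·(-1.33389) − (-1.18245)) / 3 = -1.38437
R_{2,2} = -1.38437 + (-1.38437 − (-1.41023))/15 = -1.38265
(Column j=1 coincides with Simpson's rule on the same nodes.)

-1.383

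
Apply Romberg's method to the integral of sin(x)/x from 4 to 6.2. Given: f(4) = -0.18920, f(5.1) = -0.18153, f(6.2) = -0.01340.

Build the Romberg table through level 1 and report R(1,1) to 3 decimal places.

-0.341

R(0,0) (trapezoid, 1 panel, h=2.2000): -0.22286
R(1,0) (trapezoid, 2 panels, h=1.1000): -0.31111
R(1,1) = -0.31111 + (-0.31111 − (-0.22286))/3 = -0.34053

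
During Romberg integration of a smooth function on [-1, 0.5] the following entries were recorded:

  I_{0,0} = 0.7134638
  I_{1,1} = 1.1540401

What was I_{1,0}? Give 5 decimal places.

From I_{1,1} = (4·I_{1,0} − I_{0,0})/3, solve for I_{1,0}:
4·I_{1,0} = 3·1.1540401 + 0.7134638 = 4.1755841
I_{1,0} = 1.0438960

1.04390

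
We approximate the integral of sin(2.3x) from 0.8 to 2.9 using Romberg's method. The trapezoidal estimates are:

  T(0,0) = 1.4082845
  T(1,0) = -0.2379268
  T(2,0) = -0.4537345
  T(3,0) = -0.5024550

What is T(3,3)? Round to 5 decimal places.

-0.51839

Richardson extrapolation on the trapezoidal column (denominator 4−1=3):
T(1,1) = (4·(-0.2379268) − 1.4082845) / 3 = -0.7866639
T(2,1) = (4·(-0.4537345) − (-0.2379268)) / 3 = -0.5256704
T(3,1) = (4·(-0.5024550) − (-0.4537345)) / 3 = -0.5186952
T(2,2) = -0.5256704 + (-0.5256704 − (-0.7866639))/15 = -0.5082708
T(3,2) = -0.5186952 + (-0.5186952 − (-0.5256704))/15 = -0.5182302
T(3,3) = -0.5182302 + (-0.5182302 − (-0.5082708))/63 = -0.5183883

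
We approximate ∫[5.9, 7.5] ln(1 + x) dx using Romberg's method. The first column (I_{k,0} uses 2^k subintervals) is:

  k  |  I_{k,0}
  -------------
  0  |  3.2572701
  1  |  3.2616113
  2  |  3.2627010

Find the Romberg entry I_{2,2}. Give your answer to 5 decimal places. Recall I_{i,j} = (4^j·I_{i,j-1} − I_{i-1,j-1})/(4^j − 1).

I_{1,1} = 3.2616113 + (3.2616113 − 3.2572701)/3 = 3.2630584
I_{2,1} = 3.2627010 + (3.2627010 − 3.2616113)/3 = 3.2630642
I_{2,2} = 3.2630642 + (3.2630642 − 3.2630584)/15 = 3.2630646

3.26306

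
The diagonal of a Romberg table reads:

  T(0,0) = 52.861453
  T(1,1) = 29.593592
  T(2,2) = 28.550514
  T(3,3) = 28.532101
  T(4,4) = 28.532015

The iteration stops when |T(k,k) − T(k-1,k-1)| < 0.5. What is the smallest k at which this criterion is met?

k = 3

|T(1,1) − T(0,0)| = 23.267861 ≥ 0.5
|T(2,2) − T(1,1)| = 1.043078 ≥ 0.5
|T(3,3) − T(2,2)| = 0.018413 < 0.5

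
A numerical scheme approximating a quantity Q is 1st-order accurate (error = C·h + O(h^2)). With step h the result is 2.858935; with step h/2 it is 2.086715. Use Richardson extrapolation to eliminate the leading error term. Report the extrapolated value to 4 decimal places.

Extrapolated value = (2·A(h/2) − A(h)) / (2 − 1)
= (2·2.086715 − 2.858935) / 1
= 1.314495 / 1 = 1.314495

1.3145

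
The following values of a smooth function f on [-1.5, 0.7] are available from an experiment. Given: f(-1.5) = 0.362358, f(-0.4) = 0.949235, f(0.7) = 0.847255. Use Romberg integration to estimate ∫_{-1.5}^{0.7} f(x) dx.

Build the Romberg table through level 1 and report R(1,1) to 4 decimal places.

1.8357

R(0,0) (trapezoid, 1 panel, h=2.2000): 1.330574
R(1,0) (trapezoid, 2 panels, h=1.1000): 1.709446
R(1,1) = 1.709446 + (1.709446 − 1.330574)/3 = 1.835737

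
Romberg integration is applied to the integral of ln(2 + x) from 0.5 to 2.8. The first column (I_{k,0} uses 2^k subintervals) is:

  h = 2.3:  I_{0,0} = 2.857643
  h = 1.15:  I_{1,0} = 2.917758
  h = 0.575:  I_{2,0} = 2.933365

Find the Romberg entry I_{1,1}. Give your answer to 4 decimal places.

2.9378

Richardson extrapolation on the trapezoidal column (denominator 4−1=3):
I_{1,1} = 2.917758 + (2.917758 − 2.857643)/3 = 2.937796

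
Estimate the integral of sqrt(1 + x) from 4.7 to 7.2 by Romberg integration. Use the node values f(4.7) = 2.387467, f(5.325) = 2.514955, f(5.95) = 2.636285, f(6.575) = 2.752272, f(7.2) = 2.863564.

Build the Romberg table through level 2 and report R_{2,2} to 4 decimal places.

6.5818

R_{0,0} (trapezoid, 1 panel, h=2.5000): 6.563789
R_{1,0} (trapezoid, 2 panels, h=1.2500): 6.577251
R_{2,0} (trapezoid, 4 panels, h=0.6250): 6.580642
R_{1,1} = 6.577251 + (6.577251 − 6.563789)/3 = 6.581738
R_{2,1} = 6.580642 + (6.580642 − 6.577251)/3 = 6.581772
R_{2,2} = 6.581772 + (6.581772 − 6.581738)/15 = 6.581774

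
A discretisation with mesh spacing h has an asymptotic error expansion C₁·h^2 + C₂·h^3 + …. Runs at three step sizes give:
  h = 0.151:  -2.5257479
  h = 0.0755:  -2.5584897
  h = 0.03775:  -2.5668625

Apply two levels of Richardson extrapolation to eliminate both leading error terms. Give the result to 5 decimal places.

First eliminate the h^2 term (factor 2^2 = 4):
  B₁ = (4·(-2.5584897) − (-2.5257479))/3 = -2.5694036
  B₂ = (4·(-2.5668625) − (-2.5584897))/3 = -2.5696534
Then eliminate the h^3 term (factor 2^3 = 8):
  (8·(-2.5696534) − (-2.5694036))/7 = -2.5696891

-2.56969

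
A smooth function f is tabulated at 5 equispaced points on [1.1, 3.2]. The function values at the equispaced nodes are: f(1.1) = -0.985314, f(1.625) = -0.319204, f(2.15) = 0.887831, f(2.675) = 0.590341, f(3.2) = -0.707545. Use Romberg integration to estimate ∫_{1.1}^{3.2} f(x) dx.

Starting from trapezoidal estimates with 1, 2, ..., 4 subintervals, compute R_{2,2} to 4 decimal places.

0.1745

R_{0,0} (trapezoid, 1 panel, h=2.1000): -1.777502
R_{1,0} (trapezoid, 2 panels, h=1.0500): 0.043472
R_{2,0} (trapezoid, 4 panels, h=0.5250): 0.164083
R_{1,1} = 0.043472 + (0.043472 − (-1.777502))/3 = 0.650463
R_{2,1} = 0.164083 + (0.164083 − 0.043472)/3 = 0.204287
R_{2,2} = 0.204287 + (0.204287 − 0.650463)/15 = 0.174542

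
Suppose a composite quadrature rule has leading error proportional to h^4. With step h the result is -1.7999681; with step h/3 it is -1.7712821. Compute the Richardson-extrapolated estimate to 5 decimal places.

-1.77092

The leading error scales as h^4; refining by a factor of 3 reduces it by 3^4 = 81.
Extrapolated value = (81·A(h/3) − A(h)) / (81 − 1)
= (81·(-1.7712821) − (-1.7999681)) / 80
= -141.6738820 / 80 = -1.7709235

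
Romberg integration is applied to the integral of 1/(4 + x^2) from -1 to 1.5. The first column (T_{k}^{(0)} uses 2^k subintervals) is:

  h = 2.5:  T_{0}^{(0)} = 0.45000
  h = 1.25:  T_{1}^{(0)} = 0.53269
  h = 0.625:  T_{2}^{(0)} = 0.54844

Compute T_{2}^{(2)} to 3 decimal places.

Richardson extrapolation on the trapezoidal column (denominator 4−1=3):
T_{1}^{(1)} = (4·0.53269 − 0.45000) / 3 = 0.56025
T_{2}^{(1)} = 0.54844 + (0.54844 − 0.53269)/3 = 0.55369
T_{2}^{(2)} = 0.55369 + (0.55369 − 0.56025)/15 = 0.55325

0.553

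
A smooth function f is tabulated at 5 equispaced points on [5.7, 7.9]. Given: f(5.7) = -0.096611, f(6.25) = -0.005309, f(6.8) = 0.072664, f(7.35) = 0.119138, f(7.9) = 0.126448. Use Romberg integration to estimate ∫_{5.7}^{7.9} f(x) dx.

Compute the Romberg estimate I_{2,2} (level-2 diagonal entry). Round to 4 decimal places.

0.1155

I_{0,0} (trapezoid, 1 panel, h=2.2000): 0.032821
I_{1,0} (trapezoid, 2 panels, h=1.1000): 0.096341
I_{2,0} (trapezoid, 4 panels, h=0.5500): 0.110776
I_{1,1} = 0.096341 + (0.096341 − 0.032821)/3 = 0.117514
I_{2,1} = 0.110776 + (0.110776 − 0.096341)/3 = 0.115588
I_{2,2} = 0.115588 + (0.115588 − 0.117514)/15 = 0.115460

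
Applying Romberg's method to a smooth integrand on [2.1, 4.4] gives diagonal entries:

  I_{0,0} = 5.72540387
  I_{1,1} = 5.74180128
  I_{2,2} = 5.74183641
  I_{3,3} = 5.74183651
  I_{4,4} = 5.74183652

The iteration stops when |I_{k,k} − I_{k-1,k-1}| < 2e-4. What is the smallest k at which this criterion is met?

k = 2

|I_{1,1} − I_{0,0}| = 0.01639741 ≥ 2e-4
|I_{2,2} − I_{1,1}| = 0.00003513 < 2e-4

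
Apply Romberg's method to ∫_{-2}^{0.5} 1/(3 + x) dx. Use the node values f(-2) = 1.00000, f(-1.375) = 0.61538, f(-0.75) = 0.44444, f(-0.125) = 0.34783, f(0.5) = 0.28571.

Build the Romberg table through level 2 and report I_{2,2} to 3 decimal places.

I_{0,0} (trapezoid, 1 panel, h=2.5000): 1.60714
I_{1,0} (trapezoid, 2 panels, h=1.2500): 1.35912
I_{2,0} (trapezoid, 4 panels, h=0.6250): 1.28157
I_{1,1} = 1.35912 + (1.35912 − 1.60714)/3 = 1.27645
I_{2,1} = 1.28157 + (1.28157 − 1.35912)/3 = 1.25572
I_{2,2} = 1.25572 + (1.25572 − 1.27645)/15 = 1.25434

1.254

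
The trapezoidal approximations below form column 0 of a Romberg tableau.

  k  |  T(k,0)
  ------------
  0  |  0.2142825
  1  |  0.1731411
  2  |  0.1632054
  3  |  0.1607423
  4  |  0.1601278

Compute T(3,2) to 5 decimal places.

Richardson extrapolation on the trapezoidal column (denominator 4−1=3):
T(2,1) = (4·0.1632054 − 0.1731411) / 3 = 0.1598935
T(3,1) = (4·0.1607423 − 0.1632054) / 3 = 0.1599213
T(3,2) = (16·0.1599213 − 0.1598935) / 15 = 0.1599232

0.15992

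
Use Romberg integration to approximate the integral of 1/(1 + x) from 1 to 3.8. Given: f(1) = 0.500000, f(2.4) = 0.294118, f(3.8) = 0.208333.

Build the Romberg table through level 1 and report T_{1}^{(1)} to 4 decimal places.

0.8796

T_{0}^{(0)} (trapezoid, 1 panel, h=2.8000): 0.991666
T_{1}^{(0)} (trapezoid, 2 panels, h=1.4000): 0.907598
T_{1}^{(1)} = 0.907598 + (0.907598 − 0.991666)/3 = 0.879575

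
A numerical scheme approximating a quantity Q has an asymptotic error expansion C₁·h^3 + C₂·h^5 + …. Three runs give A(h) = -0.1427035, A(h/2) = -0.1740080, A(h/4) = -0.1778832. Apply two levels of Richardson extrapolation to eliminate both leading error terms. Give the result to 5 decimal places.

First eliminate the h^3 term (factor 2^3 = 8):
  B₁ = (8·(-0.1740080) − (-0.1427035))/7 = -0.1784801
  B₂ = (8·(-0.1778832) − (-0.1740080))/7 = -0.1784368
Then eliminate the h^5 term (factor 2^5 = 32):
  (32·(-0.1784368) − (-0.1784801))/31 = -0.1784354

-0.17844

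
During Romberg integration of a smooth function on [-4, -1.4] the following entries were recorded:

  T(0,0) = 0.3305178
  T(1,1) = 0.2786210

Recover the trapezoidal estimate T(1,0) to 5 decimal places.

0.29160

From T(1,1) = (4·T(1,0) − T(0,0))/3, solve for T(1,0):
4·T(1,0) = 3·0.2786210 + 0.3305178 = 1.1663808
T(1,0) = 0.2915952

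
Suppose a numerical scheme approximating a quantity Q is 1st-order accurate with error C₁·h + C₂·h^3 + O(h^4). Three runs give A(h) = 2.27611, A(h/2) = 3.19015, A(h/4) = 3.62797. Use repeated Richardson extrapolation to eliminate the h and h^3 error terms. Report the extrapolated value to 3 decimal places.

First eliminate the h term (factor 2^1 = 2):
  B₁ = (2·3.19015 − 2.27611)/1 = 4.10419
  B₂ = (2·3.62797 − 3.19015)/1 = 4.06579
Then eliminate the h^3 term (factor 2^3 = 8):
  (8·4.06579 − 4.10419)/7 = 4.06030

4.060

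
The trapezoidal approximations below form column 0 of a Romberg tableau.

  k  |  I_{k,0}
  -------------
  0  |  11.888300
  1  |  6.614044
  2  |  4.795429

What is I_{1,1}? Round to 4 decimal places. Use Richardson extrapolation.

I_{1,1} = 6.614044 + (6.614044 − 11.888300)/3 = 4.855959
(Column j=1 coincides with Simpson's rule on the same nodes.)

4.8560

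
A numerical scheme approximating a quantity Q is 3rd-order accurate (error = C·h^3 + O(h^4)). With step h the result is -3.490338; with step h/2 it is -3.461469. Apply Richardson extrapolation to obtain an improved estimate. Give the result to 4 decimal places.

The leading error scales as h^3; refining by a factor of 2 reduces it by 2^3 = 8.
Extrapolated value = (8·A(h/2) − A(h)) / (8 − 1)
= (8·(-3.461469) − (-3.490338)) / 7
= -24.201414 / 7 = -3.457345

-3.4573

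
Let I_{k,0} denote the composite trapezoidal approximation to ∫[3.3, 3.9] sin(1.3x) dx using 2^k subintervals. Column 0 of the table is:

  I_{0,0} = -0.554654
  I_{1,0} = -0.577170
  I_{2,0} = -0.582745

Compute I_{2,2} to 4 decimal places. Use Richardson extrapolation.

-0.5846

Richardson extrapolation on the trapezoidal column (denominator 4−1=3):
I_{1,1} = -0.577170 + (-0.577170 − (-0.554654))/3 = -0.584675
I_{2,1} = (4·(-0.582745) − (-0.577170)) / 3 = -0.584603
I_{2,2} = -0.584603 + (-0.584603 − (-0.584675))/15 = -0.584598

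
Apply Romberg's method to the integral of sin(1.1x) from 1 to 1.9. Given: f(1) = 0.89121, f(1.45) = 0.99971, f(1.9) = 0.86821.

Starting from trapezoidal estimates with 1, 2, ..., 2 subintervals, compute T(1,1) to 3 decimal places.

T(0,0) (trapezoid, 1 panel, h=0.9000): 0.79174
T(1,0) (trapezoid, 2 panels, h=0.4500): 0.84574
T(1,1) = 0.84574 + (0.84574 − 0.79174)/3 = 0.86374

0.864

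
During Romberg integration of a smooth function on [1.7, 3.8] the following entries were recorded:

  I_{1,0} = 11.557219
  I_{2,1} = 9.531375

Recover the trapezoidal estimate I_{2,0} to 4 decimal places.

10.0378

From I_{2,1} = (4·I_{2,0} − I_{1,0})/3, solve for I_{2,0}:
4·I_{2,0} = 3·9.531375 + 11.557219 = 40.151344
I_{2,0} = 10.037836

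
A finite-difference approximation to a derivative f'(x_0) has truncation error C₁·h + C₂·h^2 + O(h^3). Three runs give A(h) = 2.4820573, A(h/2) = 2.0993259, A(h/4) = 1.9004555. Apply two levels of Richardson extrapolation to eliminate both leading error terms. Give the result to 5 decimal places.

1.69658

First eliminate the h term (factor 2^1 = 2):
  B₁ = (2·2.0993259 − 2.4820573)/1 = 1.7165945
  B₂ = (2·1.9004555 − 2.0993259)/1 = 1.7015851
Then eliminate the h^2 term (factor 2^2 = 4):
  (4·1.7015851 − 1.7165945)/3 = 1.6965820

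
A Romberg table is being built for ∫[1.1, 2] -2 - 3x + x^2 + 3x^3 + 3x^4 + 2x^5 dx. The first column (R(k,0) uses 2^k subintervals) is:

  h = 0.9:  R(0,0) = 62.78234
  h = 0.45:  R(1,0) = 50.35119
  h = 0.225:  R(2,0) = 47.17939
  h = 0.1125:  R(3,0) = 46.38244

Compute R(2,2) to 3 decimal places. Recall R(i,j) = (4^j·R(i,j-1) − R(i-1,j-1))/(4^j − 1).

Richardson extrapolation on the trapezoidal column (denominator 4−1=3):
R(1,1) = 50.35119 + (50.35119 − 62.78234)/3 = 46.20747
R(2,1) = (4·47.17939 − 50.35119) / 3 = 46.12212
R(2,2) = (16·46.12212 − 46.20747) / 15 = 46.11643

46.116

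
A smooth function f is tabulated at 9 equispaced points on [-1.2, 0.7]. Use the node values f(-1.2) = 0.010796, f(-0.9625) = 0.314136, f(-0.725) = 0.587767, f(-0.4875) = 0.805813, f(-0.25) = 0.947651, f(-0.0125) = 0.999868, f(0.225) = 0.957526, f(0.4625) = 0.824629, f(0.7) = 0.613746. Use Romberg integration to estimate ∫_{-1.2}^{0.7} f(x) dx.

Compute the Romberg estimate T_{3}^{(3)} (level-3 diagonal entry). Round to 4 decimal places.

T_{0}^{(0)} (trapezoid, 1 panel, h=1.9000): 0.593315
T_{1}^{(0)} (trapezoid, 2 panels, h=0.9500): 1.196926
T_{2}^{(0)} (trapezoid, 4 panels, h=0.4750): 1.332477
T_{3}^{(0)} (trapezoid, 8 panels, h=0.2375): 1.365544
T_{1}^{(1)} = 1.196926 + (1.196926 − 0.593315)/3 = 1.398130
T_{2}^{(1)} = 1.332477 + (1.332477 − 1.196926)/3 = 1.377661
T_{3}^{(1)} = 1.365544 + (1.365544 − 1.332477)/3 = 1.376566
T_{2}^{(2)} = 1.377661 + (1.377661 − 1.398130)/15 = 1.376296
T_{3}^{(2)} = 1.376566 + (1.376566 − 1.377661)/15 = 1.376493
T_{3}^{(3)} = 1.376493 + (1.376493 − 1.376296)/63 = 1.376496

1.3765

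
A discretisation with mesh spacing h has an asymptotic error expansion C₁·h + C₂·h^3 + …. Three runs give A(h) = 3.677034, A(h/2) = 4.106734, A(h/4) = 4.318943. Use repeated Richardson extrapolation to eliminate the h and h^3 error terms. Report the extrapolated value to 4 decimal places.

First eliminate the h term (factor 2^1 = 2):
  B₁ = (2·4.106734 − 3.677034)/1 = 4.536434
  B₂ = (2·4.318943 − 4.106734)/1 = 4.531152
Then eliminate the h^3 term (factor 2^3 = 8):
  (8·4.531152 − 4.536434)/7 = 4.530397

4.5304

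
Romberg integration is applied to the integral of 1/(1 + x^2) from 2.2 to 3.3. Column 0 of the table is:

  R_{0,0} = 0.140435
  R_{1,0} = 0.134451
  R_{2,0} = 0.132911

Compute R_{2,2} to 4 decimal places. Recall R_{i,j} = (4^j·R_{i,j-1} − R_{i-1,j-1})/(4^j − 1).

R_{1,1} = 0.134451 + (0.134451 − 0.140435)/3 = 0.132456
R_{2,1} = (4·0.132911 − 0.134451) / 3 = 0.132398
R_{2,2} = 0.132398 + (0.132398 − 0.132456)/15 = 0.132394

0.1324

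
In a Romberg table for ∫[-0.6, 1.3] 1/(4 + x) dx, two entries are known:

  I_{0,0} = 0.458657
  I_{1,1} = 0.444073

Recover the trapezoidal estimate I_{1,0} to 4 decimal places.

From I_{1,1} = (4·I_{1,0} − I_{0,0})/3, solve for I_{1,0}:
4·I_{1,0} = 3·0.444073 + 0.458657 = 1.790876
I_{1,0} = 0.447719

0.4477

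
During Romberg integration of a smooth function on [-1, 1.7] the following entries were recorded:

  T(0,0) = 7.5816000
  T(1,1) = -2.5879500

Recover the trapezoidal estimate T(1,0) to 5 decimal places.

-0.04556

From T(1,1) = (4·T(1,0) − T(0,0))/3, solve for T(1,0):
4·T(1,0) = 3·(-2.5879500) + 7.5816000 = -0.1822500
T(1,0) = -0.0455625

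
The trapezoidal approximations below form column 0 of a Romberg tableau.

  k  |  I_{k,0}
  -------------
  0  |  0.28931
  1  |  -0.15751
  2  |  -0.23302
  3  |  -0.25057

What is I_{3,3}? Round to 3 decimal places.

-0.256

Richardson extrapolation on the trapezoidal column (denominator 4−1=3):
I_{1,1} = (4·(-0.15751) − 0.28931) / 3 = -0.30645
I_{2,1} = (4·(-0.23302) − (-0.15751)) / 3 = -0.25819
I_{3,1} = (4·(-0.25057) − (-0.23302)) / 3 = -0.25642
I_{2,2} = (16·(-0.25819) − (-0.30645)) / 15 = -0.25497
I_{3,2} = -0.25642 + (-0.25642 − (-0.25819))/15 = -0.25630
I_{3,3} = -0.25630 + (-0.25630 − (-0.25497))/63 = -0.25632
(Column j=1 coincides with Simpson's rule on the same nodes.)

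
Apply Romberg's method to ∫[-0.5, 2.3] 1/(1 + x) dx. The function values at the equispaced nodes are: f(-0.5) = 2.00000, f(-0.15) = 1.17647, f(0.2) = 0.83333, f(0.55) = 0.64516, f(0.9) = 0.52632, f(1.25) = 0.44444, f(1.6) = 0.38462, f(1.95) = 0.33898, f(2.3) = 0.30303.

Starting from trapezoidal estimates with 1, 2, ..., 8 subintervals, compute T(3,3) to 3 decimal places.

T(0,0) (trapezoid, 1 panel, h=2.8000): 3.22424
T(1,0) (trapezoid, 2 panels, h=1.4000): 2.34897
T(2,0) (trapezoid, 4 panels, h=0.7000): 2.02705
T(3,0) (trapezoid, 8 panels, h=0.3500): 1.92529
T(1,1) = 2.34897 + (2.34897 − 3.22424)/3 = 2.05721
T(2,1) = 2.02705 + (2.02705 − 2.34897)/3 = 1.91974
T(3,1) = 1.92529 + (1.92529 − 2.02705)/3 = 1.89137
T(2,2) = 1.91974 + (1.91974 − 2.05721)/15 = 1.91058
T(3,2) = 1.89137 + (1.89137 − 1.91974)/15 = 1.88948
T(3,3) = 1.88948 + (1.88948 − 1.91058)/63 = 1.88915

1.889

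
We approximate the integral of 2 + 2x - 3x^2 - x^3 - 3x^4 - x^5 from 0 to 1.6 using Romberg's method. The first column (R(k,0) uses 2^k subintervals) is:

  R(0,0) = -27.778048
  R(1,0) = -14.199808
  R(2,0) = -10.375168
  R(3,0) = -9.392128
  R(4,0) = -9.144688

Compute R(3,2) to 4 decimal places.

Richardson extrapolation on the trapezoidal column (denominator 4−1=3):
R(2,1) = (4·(-10.375168) − (-14.199808)) / 3 = -9.100288
R(3,1) = (4·(-9.392128) − (-10.375168)) / 3 = -9.064448
R(3,2) = (16·(-9.064448) − (-9.100288)) / 15 = -9.062059

-9.0621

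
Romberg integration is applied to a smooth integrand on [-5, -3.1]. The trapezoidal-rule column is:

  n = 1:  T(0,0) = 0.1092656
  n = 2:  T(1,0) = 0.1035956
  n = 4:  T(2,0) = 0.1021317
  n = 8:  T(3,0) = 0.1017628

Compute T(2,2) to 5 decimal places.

0.10164

Richardson extrapolation on the trapezoidal column (denominator 4−1=3):
T(1,1) = (4·0.1035956 − 0.1092656) / 3 = 0.1017056
T(2,1) = 0.1021317 + (0.1021317 − 0.1035956)/3 = 0.1016437
T(2,2) = (16·0.1016437 − 0.1017056) / 15 = 0.1016396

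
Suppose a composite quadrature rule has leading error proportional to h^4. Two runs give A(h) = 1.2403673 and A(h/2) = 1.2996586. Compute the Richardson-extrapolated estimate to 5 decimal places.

Extrapolated value = (16·A(h/2) − A(h)) / (16 − 1)
= (16·1.2996586 − 1.2403673) / 15
= 19.5541703 / 15 = 1.3036114

1.30361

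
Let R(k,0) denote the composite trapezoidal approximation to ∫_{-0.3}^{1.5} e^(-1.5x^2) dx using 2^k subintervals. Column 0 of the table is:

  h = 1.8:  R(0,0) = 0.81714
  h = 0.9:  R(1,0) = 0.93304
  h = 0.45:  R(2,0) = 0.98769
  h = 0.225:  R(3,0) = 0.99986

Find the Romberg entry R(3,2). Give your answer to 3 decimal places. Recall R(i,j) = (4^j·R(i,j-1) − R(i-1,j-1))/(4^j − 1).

R(2,1) = 0.98769 + (0.98769 − 0.93304)/3 = 1.00591
R(3,1) = (4·0.99986 − 0.98769) / 3 = 1.00392
R(3,2) = (16·1.00392 − 1.00591) / 15 = 1.00379

1.004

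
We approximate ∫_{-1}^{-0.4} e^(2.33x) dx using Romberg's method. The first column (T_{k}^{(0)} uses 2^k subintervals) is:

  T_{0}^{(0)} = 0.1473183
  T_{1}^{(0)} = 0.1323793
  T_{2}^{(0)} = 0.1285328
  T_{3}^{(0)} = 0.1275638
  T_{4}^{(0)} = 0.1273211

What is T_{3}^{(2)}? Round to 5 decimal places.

Richardson extrapolation on the trapezoidal column (denominator 4−1=3):
T_{2}^{(1)} = (4·0.1285328 − 0.1323793) / 3 = 0.1272506
T_{3}^{(1)} = (4·0.1275638 − 0.1285328) / 3 = 0.1272408
T_{3}^{(2)} = 0.1272408 + (0.1272408 − 0.1272506)/15 = 0.1272401

0.12724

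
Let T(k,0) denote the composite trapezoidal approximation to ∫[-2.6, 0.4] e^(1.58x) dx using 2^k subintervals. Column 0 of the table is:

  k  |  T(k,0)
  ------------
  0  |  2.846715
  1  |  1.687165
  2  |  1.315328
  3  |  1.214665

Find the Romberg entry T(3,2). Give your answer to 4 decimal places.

T(2,1) = 1.315328 + (1.315328 − 1.687165)/3 = 1.191382
T(3,1) = (4·1.214665 − 1.315328) / 3 = 1.181111
T(3,2) = 1.181111 + (1.181111 − 1.191382)/15 = 1.180426
(Column j=1 coincides with Simpson's rule on the same nodes.)

1.1804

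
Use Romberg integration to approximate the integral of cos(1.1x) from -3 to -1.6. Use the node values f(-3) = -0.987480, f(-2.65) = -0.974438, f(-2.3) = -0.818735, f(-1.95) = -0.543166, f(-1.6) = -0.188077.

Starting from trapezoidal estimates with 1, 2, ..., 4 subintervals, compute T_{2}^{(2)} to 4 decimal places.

T_{0}^{(0)} (trapezoid, 1 panel, h=1.4000): -0.822890
T_{1}^{(0)} (trapezoid, 2 panels, h=0.7000): -0.984559
T_{2}^{(0)} (trapezoid, 4 panels, h=0.3500): -1.023441
T_{1}^{(1)} = -0.984559 + (-0.984559 − (-0.822890))/3 = -1.038449
T_{2}^{(1)} = -1.023441 + (-1.023441 − (-0.984559))/3 = -1.036402
T_{2}^{(2)} = -1.036402 + (-1.036402 − (-1.038449))/15 = -1.036266

-1.0363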